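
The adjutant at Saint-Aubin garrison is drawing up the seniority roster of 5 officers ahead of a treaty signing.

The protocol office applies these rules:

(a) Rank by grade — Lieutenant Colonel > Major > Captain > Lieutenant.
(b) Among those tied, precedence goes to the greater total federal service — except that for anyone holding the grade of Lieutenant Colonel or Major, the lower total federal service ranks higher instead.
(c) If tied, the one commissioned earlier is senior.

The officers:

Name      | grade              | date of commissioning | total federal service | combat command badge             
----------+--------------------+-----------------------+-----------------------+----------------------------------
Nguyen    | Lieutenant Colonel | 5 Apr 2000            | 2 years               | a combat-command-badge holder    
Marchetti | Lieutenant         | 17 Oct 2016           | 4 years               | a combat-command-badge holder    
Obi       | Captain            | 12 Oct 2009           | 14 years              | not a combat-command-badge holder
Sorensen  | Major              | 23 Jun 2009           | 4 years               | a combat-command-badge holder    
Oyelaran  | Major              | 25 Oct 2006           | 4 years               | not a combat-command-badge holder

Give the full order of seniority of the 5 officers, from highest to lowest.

Nguyen, Oyelaran, Sorensen, Obi, Marchetti

By grade: Nguyen (Lieutenant Colonel); then Oyelaran and Sorensen (Major); then Obi (Captain); then Marchetti (Lieutenant).
Oyelaran and Sorensen both have total federal service 4 years, so the next rule applies.
Among Oyelaran and Sorensen, by date of commissioning (earlier first): Oyelaran (25 Oct 2006) before Sorensen (23 Jun 2009).
Full order: Nguyen, Oyelaran, Sorensen, Obi, Marchetti.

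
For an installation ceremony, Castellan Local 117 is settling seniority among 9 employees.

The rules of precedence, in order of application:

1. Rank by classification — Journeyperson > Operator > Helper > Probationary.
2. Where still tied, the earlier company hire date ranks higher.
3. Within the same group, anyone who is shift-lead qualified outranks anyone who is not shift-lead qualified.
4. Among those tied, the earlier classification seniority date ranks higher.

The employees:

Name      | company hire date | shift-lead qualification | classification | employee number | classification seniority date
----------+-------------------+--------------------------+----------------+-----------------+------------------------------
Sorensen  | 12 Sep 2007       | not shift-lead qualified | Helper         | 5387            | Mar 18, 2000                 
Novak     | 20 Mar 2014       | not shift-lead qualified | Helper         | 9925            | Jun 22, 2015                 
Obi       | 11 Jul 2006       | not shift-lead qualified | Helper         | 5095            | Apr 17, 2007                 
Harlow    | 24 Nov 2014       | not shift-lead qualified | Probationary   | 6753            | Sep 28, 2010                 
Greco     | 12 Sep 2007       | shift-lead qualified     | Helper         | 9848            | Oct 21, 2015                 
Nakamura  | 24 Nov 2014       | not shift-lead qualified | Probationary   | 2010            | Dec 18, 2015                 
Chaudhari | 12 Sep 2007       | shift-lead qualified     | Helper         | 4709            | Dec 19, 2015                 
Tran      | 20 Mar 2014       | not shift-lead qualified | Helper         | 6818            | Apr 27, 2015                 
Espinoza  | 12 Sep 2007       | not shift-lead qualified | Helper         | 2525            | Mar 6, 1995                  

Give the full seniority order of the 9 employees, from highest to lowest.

Obi, Greco, Chaudhari, Espinoza, Sorensen, Tran, Novak, Harlow, Nakamura

By classification: Obi, Greco, Chaudhari, Espinoza, Sorensen, Tran and Novak (Helper); then Harlow and Nakamura (Probationary).
Among Obi, Greco, Chaudhari, Espinoza, Sorensen, Tran and Novak, by company hire date (earlier first): Obi (11 Jul 2006) before Greco, Chaudhari, Espinoza and Sorensen (12 Sep 2007) before Tran and Novak (20 Mar 2014).
Among Greco, Chaudhari, Espinoza and Sorensen, shift-lead qualified before not shift-lead qualified: Greco and Chaudhari (shift-lead qualified) before Espinoza and Sorensen (not shift-lead qualified).
Among Greco and Chaudhari, by classification seniority date (earlier first): Greco (Oct 21, 2015) before Chaudhari (Dec 19, 2015).
Among Espinoza and Sorensen, by classification seniority date (earlier first): Espinoza (Mar 6, 1995) before Sorensen (Mar 18, 2000).
Tran and Novak are each not shift-lead qualified, so the next rule applies.
Among Tran and Novak, by classification seniority date (earlier first): Tran (Apr 27, 2015) before Novak (Jun 22, 2015).
Harlow and Nakamura both have company hire date 24 Nov 2014, so the next rule applies.
Harlow and Nakamura are each not shift-lead qualified, so the next rule applies.
Among Harlow and Nakamura, by classification seniority date (earlier first): Harlow (Sep 28, 2010) before Nakamura (Dec 18, 2015).
Full order: Obi, Greco, Chaudhari, Espinoza, Sorensen, Tran, Novak, Harlow, Nakamura.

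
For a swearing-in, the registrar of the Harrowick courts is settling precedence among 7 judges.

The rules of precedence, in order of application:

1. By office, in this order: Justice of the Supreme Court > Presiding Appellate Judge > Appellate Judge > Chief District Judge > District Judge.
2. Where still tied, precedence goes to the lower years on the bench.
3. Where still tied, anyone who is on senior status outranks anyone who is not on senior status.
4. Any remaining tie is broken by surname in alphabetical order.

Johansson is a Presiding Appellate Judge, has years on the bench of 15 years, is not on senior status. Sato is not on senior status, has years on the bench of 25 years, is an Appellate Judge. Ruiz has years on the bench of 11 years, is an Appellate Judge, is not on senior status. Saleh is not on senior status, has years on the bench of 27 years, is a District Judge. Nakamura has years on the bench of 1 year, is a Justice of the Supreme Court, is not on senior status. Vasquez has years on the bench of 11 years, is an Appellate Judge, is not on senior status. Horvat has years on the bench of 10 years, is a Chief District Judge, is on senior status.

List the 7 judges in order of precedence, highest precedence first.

Nakamura, Johansson, Ruiz, Vasquez, Sato, Horvat, Saleh

By office: Nakamura (Justice of the Supreme Court); then Johansson (Presiding Appellate Judge); then Ruiz, Vasquez and Sato (Appellate Judge); then Horvat (Chief District Judge); then Saleh (District Judge).
Among Ruiz, Vasquez and Sato, by years on the bench (lower first): Ruiz and Vasquez (11 years) before Sato (25 years).
Ruiz and Vasquez are each not on senior status, so the next rule applies.
Among Ruiz and Vasquez, alphabetically by surname: Ruiz before Vasquez.
Full order: Nakamura, Johansson, Ruiz, Vasquez, Sato, Horvat, Saleh.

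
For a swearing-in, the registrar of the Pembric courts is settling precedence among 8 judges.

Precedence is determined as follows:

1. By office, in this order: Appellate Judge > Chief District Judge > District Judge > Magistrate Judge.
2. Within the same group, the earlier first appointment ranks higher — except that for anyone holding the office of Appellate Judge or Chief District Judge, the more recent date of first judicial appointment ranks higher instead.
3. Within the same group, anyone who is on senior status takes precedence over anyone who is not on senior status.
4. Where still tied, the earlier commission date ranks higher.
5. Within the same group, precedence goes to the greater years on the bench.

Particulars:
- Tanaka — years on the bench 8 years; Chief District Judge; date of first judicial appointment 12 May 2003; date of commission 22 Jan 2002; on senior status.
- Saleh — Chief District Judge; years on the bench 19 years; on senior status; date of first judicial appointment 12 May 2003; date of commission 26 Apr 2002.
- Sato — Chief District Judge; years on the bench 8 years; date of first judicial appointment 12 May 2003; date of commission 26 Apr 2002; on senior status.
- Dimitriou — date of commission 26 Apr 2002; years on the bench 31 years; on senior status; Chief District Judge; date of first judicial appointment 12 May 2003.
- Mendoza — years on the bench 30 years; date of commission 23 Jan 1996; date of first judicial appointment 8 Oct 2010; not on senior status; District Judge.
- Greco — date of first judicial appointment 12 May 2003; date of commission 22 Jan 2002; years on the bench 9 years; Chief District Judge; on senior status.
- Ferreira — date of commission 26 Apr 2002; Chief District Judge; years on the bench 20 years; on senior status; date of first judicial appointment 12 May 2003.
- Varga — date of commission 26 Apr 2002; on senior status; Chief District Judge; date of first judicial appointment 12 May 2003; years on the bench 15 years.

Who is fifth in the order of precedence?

Saleh

By office: Greco, Tanaka, Dimitriou, Ferreira, Saleh, Varga and Sato (Chief District Judge); then Mendoza (District Judge).
Greco, Tanaka, Dimitriou, Ferreira, Saleh, Varga and Sato all have date of first judicial appointment 12 May 2003, so the next rule applies.
Greco, Tanaka, Dimitriou, Ferreira, Saleh, Varga and Sato are each on senior status, so the next rule applies.
Among Greco, Tanaka, Dimitriou, Ferreira, Saleh, Varga and Sato, by date of commission (earlier first): Greco and Tanaka (22 Jan 2002) before Dimitriou, Ferreira, Saleh, Varga and Sato (26 Apr 2002).
Among Greco and Tanaka, by years on the bench (higher first): Greco (9 years) before Tanaka (8 years).
Among Dimitriou, Ferreira, Saleh, Varga and Sato, by years on the bench (higher first): Dimitriou (31 years) before Ferreira (20 years) before Saleh (19 years) before Varga (15 years) before Sato (8 years).
Order: Greco, Tanaka, Dimitriou, Ferreira, Saleh, Varga, Sato, Mendoza.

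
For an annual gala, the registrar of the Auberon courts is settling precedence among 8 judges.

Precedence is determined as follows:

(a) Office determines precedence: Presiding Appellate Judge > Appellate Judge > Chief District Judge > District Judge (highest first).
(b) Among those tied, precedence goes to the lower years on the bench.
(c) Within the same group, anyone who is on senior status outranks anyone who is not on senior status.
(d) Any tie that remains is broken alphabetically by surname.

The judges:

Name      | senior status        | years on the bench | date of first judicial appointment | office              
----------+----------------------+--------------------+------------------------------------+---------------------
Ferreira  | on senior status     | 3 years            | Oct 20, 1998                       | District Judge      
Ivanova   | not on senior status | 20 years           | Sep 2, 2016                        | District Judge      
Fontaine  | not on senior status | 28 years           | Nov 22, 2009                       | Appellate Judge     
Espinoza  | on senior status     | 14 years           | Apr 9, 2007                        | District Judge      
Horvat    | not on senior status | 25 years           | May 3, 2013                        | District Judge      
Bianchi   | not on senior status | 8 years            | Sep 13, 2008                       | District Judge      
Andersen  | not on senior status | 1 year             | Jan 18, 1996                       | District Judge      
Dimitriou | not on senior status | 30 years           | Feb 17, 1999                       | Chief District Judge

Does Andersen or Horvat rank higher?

Andersen

By office: Fontaine (Appellate Judge); then Dimitriou (Chief District Judge); then Andersen, Ferreira, Bianchi, Espinoza, Ivanova and Horvat (District Judge).
Among Andersen, Ferreira, Bianchi, Espinoza, Ivanova and Horvat, by years on the bench (lower first): Andersen (1 year) before Ferreira (3 years) before Bianchi (8 years) before Espinoza (14 years) before Ivanova (20 years) before Horvat (25 years).
So Andersen takes precedence.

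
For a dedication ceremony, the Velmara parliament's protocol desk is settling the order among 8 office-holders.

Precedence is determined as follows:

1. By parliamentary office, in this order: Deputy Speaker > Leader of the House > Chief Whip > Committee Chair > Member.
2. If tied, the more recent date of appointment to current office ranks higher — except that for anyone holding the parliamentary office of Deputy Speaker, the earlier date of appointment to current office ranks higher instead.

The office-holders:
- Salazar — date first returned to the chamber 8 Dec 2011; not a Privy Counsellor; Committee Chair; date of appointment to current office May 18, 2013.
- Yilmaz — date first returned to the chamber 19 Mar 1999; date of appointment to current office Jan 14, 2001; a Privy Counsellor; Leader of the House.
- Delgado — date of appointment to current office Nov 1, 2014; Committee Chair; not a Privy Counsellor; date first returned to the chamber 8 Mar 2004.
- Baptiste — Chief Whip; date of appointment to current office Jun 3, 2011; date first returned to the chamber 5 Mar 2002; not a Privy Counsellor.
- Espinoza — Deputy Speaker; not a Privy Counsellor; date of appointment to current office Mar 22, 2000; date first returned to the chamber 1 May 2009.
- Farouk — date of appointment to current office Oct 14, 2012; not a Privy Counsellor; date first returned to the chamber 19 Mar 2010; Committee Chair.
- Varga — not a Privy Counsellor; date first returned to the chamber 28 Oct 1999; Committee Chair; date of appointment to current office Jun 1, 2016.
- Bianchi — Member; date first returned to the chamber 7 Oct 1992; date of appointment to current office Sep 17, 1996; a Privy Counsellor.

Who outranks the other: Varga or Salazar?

Varga

By parliamentary office: Espinoza (Deputy Speaker); then Yilmaz (Leader of the House); then Baptiste (Chief Whip); then Varga, Delgado, Salazar and Farouk (Committee Chair); then Bianchi (Member).
Among Varga, Delgado, Salazar and Farouk, by date of appointment to current office (later first): Varga (Jun 1, 2016) before Delgado (Nov 1, 2014) before Salazar (May 18, 2013) before Farouk (Oct 14, 2012).
So Varga takes precedence.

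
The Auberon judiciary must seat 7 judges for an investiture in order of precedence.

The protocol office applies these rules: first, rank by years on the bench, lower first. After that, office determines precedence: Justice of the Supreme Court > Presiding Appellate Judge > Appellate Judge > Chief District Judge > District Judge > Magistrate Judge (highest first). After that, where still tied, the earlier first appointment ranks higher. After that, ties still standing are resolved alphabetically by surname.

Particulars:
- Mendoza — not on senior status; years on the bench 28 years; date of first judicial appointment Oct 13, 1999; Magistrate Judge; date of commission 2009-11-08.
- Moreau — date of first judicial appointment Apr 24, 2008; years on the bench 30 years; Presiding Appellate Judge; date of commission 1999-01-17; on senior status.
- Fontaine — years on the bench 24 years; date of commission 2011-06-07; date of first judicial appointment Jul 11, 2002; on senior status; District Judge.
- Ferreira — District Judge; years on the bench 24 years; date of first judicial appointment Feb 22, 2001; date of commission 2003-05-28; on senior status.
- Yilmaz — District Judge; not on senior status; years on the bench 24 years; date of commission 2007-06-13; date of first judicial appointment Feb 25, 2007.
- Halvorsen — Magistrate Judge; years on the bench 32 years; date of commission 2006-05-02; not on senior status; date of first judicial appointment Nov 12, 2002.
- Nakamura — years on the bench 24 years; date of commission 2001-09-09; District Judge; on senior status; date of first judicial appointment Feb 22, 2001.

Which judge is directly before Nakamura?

Ferreira

By years on the bench (lower first): Ferreira, Nakamura, Fontaine and Yilmaz (each 24 years); then Mendoza (28 years); then Moreau (30 years); then Halvorsen (32 years).
Ferreira, Nakamura, Fontaine and Yilmaz are each District Judge, so the next rule applies.
Among Ferreira, Nakamura, Fontaine and Yilmaz, by date of first judicial appointment (earlier first): Ferreira and Nakamura (Feb 22, 2001) before Fontaine (Jul 11, 2002) before Yilmaz (Feb 25, 2007).
Among Ferreira and Nakamura, alphabetically by surname: Ferreira before Nakamura.
Order: Ferreira, Nakamura, Fontaine, Yilmaz, Mendoza, Moreau, Halvorsen.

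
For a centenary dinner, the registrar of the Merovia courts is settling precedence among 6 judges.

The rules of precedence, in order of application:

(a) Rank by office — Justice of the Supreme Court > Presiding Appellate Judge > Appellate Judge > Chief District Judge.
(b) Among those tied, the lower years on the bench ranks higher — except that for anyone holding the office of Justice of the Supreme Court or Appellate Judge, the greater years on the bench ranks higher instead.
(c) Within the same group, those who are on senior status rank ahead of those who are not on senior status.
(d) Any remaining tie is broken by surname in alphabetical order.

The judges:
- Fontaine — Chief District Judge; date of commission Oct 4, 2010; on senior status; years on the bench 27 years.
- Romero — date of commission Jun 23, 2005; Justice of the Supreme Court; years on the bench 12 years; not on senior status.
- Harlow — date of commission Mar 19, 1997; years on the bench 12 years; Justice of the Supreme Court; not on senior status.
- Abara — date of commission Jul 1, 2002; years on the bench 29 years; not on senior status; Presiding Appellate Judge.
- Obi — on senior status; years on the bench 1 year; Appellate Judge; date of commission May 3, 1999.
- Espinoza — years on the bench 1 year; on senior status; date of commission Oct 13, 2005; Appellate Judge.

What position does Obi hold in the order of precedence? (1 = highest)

5

By office: Harlow and Romero (Justice of the Supreme Court); then Abara (Presiding Appellate Judge); then Espinoza and Obi (Appellate Judge); then Fontaine (Chief District Judge).
Harlow and Romero both have years on the bench 12 years, so the next rule applies.
Harlow and Romero are each not on senior status, so the next rule applies.
Among Harlow and Romero, alphabetically by surname: Harlow before Romero.
Espinoza and Obi both have years on the bench 1 year, so the next rule applies.
Espinoza and Obi are each on senior status, so the next rule applies.
Among Espinoza and Obi, alphabetically by surname: Espinoza before Obi.
Order: Harlow, Romero, Abara, Espinoza, Obi, Fontaine. So position 5.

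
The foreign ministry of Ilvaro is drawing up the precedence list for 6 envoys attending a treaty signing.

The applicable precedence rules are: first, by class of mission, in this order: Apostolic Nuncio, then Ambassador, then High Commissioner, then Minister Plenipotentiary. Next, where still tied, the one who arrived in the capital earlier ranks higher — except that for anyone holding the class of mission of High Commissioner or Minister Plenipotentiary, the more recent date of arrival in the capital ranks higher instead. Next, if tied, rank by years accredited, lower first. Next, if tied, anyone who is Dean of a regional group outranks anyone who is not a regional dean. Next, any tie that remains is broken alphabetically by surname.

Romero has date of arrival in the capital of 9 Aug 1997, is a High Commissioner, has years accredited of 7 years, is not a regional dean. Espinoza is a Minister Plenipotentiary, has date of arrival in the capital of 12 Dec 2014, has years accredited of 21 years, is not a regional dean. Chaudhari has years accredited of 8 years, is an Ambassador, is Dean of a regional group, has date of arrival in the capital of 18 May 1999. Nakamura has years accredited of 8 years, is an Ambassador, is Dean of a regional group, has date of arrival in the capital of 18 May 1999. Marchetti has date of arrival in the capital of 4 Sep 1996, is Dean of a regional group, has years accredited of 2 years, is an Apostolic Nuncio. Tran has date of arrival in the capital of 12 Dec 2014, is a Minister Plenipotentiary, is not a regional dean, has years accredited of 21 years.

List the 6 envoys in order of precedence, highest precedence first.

By class of mission: Marchetti (Apostolic Nuncio); then Chaudhari and Nakamura (Ambassador); then Romero (High Commissioner); then Espinoza and Tran (Minister Plenipotentiary).
Chaudhari and Nakamura both have date of arrival in the capital 18 May 1999, so the next rule applies.
Chaudhari and Nakamura both have years accredited 8 years, so the next rule applies.
Chaudhari and Nakamura are each Dean of a regional group, so the next rule applies.
Among Chaudhari and Nakamura, alphabetically by surname: Chaudhari before Nakamura.
Espinoza and Tran both have date of arrival in the capital 12 Dec 2014, so the next rule applies.
Espinoza and Tran both have years accredited 21 years, so the next rule applies.
Espinoza and Tran are each not a regional dean, so the next rule applies.
Among Espinoza and Tran, alphabetically by surname: Espinoza before Tran.
Full order: Marchetti, Chaudhari, Nakamura, Romero, Espinoza, Tran.

Marchetti, Chaudhari, Nakamura, Romero, Espinoza, Tran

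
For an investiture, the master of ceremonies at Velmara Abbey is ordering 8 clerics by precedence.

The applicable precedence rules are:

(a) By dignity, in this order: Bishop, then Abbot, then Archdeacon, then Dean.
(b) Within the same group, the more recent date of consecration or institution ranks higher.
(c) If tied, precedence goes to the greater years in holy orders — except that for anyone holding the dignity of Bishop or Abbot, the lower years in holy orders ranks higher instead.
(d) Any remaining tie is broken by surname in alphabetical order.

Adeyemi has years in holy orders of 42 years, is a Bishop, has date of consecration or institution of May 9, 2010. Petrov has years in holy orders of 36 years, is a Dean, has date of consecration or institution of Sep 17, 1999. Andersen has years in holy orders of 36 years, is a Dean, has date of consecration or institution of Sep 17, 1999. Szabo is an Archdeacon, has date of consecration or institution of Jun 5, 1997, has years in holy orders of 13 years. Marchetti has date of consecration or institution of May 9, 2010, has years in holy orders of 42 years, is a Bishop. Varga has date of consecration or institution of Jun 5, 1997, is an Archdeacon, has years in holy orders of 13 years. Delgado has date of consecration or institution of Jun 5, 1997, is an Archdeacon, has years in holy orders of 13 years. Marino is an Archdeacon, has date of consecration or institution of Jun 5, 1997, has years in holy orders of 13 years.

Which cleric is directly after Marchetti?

By dignity: Adeyemi and Marchetti (Bishop); then Delgado, Marino, Szabo and Varga (Archdeacon); then Andersen and Petrov (Dean).
Adeyemi and Marchetti both have date of consecration or institution May 9, 2010, so the next rule applies.
Adeyemi and Marchetti both have years in holy orders 42 years, so the next rule applies.
Among Adeyemi and Marchetti, alphabetically by surname: Adeyemi before Marchetti.
Delgado, Marino, Szabo and Varga all have date of consecration or institution Jun 5, 1997, so the next rule applies.
Delgado, Marino, Szabo and Varga all have years in holy orders 13 years, so the next rule applies.
Among Delgado, Marino, Szabo and Varga, alphabetically by surname: Delgado before Marino before Szabo before Varga.
Andersen and Petrov both have date of consecration or institution Sep 17, 1999, so the next rule applies.
Andersen and Petrov both have years in holy orders 36 years, so the next rule applies.
Among Andersen and Petrov, alphabetically by surname: Andersen before Petrov.
Order: Adeyemi, Marchetti, Delgado, Marino, Szabo, Varga, Andersen, Petrov.

Delgado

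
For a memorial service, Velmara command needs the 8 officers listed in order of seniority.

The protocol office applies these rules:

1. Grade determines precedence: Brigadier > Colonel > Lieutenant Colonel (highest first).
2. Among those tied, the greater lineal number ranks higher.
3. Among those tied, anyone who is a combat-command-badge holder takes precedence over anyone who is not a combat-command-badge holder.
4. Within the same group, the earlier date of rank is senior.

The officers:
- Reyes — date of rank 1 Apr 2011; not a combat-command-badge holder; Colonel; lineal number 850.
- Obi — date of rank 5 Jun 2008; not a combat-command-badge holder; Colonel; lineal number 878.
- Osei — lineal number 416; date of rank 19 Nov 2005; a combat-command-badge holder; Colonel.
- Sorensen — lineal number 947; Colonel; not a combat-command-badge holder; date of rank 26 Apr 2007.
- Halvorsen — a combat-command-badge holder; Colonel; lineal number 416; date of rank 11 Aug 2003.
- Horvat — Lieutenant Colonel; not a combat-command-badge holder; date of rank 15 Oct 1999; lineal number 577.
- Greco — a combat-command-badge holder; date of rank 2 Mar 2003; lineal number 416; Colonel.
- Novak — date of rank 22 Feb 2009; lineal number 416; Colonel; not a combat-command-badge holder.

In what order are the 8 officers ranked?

By grade: Sorensen, Obi, Reyes, Greco, Halvorsen, Osei and Novak (Colonel); then Horvat (Lieutenant Colonel).
Among Sorensen, Obi, Reyes, Greco, Halvorsen, Osei and Novak, by lineal number (higher first): Sorensen (947) before Obi (878) before Reyes (850) before Greco, Halvorsen, Osei and Novak (416).
Among Greco, Halvorsen, Osei and Novak, a combat-command-badge holder before not a combat-command-badge holder: Greco, Halvorsen and Osei (a combat-command-badge holder) before Novak (not a combat-command-badge holder).
Among Greco, Halvorsen and Osei, by date of rank (earlier first): Greco (2 Mar 2003) before Halvorsen (11 Aug 2003) before Osei (19 Nov 2005).
Full order: Sorensen, Obi, Reyes, Greco, Halvorsen, Osei, Novak, Horvat.

Sorensen, Obi, Reyes, Greco, Halvorsen, Osei, Novak, Horvat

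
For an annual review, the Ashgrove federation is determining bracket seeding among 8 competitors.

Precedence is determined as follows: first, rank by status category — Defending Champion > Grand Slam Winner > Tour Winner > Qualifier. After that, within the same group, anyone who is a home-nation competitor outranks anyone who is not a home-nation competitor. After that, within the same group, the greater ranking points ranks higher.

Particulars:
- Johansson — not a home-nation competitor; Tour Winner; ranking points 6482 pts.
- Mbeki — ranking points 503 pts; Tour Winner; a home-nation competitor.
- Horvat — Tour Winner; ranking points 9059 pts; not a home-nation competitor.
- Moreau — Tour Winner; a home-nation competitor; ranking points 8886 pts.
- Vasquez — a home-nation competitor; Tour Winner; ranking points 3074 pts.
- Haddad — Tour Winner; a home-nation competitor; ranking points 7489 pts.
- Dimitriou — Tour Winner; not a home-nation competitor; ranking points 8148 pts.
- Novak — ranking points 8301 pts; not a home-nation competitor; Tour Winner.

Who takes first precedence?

By status category: Moreau, Haddad, Vasquez, Mbeki, Horvat, Novak, Dimitriou and Johansson (Tour Winner).
Among Moreau, Haddad, Vasquez, Mbeki, Horvat, Novak, Dimitriou and Johansson, a home-nation competitor before not a home-nation competitor: Moreau, Haddad, Vasquez and Mbeki (a home-nation competitor) before Horvat, Novak, Dimitriou and Johansson (not a home-nation competitor).
Among Moreau, Haddad, Vasquez and Mbeki, by ranking points (higher first): Moreau (8886 pts) before Haddad (7489 pts) before Vasquez (3074 pts) before Mbeki (503 pts).
Among Horvat, Novak, Dimitriou and Johansson, by ranking points (higher first): Horvat (9059 pts) before Novak (8301 pts) before Dimitriou (8148 pts) before Johansson (6482 pts).
Order: Moreau, Haddad, Vasquez, Mbeki, Horvat, Novak, Dimitriou, Johansson.

Moreau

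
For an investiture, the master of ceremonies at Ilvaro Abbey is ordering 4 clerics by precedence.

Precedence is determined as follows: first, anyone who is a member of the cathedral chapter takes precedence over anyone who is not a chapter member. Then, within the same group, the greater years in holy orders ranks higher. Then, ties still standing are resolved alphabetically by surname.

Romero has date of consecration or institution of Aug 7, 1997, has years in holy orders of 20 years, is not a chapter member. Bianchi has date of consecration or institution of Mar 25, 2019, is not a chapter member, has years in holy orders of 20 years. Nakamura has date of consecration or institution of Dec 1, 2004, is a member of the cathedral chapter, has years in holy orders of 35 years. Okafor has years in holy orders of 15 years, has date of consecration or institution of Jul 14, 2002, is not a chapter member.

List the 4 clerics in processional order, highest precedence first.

By the first rule: Nakamura (a member of the cathedral chapter); then Bianchi, Romero and Okafor (each not a chapter member).
Among Bianchi, Romero and Okafor, by years in holy orders (higher first): Bianchi and Romero (20 years) before Okafor (15 years).
Among Bianchi and Romero, alphabetically by surname: Bianchi before Romero.
Full order: Nakamura, Bianchi, Romero, Okafor.

Nakamura, Bianchi, Romero, Okafor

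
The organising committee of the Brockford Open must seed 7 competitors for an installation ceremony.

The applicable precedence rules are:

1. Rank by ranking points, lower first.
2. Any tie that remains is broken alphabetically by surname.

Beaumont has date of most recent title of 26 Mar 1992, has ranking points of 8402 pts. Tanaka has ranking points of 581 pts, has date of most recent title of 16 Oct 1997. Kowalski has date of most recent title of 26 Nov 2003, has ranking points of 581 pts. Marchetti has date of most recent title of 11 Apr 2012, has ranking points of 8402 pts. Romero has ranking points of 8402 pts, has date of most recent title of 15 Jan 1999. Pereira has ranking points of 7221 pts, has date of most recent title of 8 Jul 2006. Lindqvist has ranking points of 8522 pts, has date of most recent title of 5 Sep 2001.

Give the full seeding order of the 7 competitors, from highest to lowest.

By ranking points (lower first): Kowalski and Tanaka (both 581 pts); then Pereira (7221 pts); then Beaumont, Marchetti and Romero (each 8402 pts); then Lindqvist (8522 pts).
Among Kowalski and Tanaka, alphabetically by surname: Kowalski before Tanaka.
Among Beaumont, Marchetti and Romero, alphabetically by surname: Beaumont before Marchetti before Romero.
Full order: Kowalski, Tanaka, Pereira, Beaumont, Marchetti, Romero, Lindqvist.

Kowalski, Tanaka, Pereira, Beaumont, Marchetti, Romero, Lindqvist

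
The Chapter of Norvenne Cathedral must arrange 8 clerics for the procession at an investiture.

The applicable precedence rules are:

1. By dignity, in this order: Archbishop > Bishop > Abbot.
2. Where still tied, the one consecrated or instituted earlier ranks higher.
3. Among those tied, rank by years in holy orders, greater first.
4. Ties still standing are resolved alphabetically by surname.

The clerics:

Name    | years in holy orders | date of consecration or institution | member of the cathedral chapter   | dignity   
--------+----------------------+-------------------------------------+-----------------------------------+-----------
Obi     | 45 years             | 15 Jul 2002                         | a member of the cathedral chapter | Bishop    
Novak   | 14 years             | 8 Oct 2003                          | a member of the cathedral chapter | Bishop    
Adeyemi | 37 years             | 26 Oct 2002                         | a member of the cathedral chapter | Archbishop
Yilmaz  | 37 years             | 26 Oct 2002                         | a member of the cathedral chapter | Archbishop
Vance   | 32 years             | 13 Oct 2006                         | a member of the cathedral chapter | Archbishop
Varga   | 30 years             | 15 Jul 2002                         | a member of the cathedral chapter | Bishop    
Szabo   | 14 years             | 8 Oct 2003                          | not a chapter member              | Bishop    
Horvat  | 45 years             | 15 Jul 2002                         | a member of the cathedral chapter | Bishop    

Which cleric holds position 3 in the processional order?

Vance

By dignity: Adeyemi, Yilmaz and Vance (Archbishop); then Horvat, Obi, Varga, Novak and Szabo (Bishop).
Among Adeyemi, Yilmaz and Vance, by date of consecration or institution (earlier first): Adeyemi and Yilmaz (26 Oct 2002) before Vance (13 Oct 2006).
Adeyemi and Yilmaz both have years in holy orders 37 years, so the next rule applies.
Among Adeyemi and Yilmaz, alphabetically by surname: Adeyemi before Yilmaz.
Among Horvat, Obi, Varga, Novak and Szabo, by date of consecration or institution (earlier first): Horvat, Obi and Varga (15 Jul 2002) before Novak and Szabo (8 Oct 2003).
Among Horvat, Obi and Varga, by years in holy orders (higher first): Horvat and Obi (45 years) before Varga (30 years).
Among Horvat and Obi, alphabetically by surname: Horvat before Obi.
Novak and Szabo both have years in holy orders 14 years, so the next rule applies.
Among Novak and Szabo, alphabetically by surname: Novak before Szabo.
Order: Adeyemi, Yilmaz, Vance, Horvat, Obi, Varga, Novak, Szabo.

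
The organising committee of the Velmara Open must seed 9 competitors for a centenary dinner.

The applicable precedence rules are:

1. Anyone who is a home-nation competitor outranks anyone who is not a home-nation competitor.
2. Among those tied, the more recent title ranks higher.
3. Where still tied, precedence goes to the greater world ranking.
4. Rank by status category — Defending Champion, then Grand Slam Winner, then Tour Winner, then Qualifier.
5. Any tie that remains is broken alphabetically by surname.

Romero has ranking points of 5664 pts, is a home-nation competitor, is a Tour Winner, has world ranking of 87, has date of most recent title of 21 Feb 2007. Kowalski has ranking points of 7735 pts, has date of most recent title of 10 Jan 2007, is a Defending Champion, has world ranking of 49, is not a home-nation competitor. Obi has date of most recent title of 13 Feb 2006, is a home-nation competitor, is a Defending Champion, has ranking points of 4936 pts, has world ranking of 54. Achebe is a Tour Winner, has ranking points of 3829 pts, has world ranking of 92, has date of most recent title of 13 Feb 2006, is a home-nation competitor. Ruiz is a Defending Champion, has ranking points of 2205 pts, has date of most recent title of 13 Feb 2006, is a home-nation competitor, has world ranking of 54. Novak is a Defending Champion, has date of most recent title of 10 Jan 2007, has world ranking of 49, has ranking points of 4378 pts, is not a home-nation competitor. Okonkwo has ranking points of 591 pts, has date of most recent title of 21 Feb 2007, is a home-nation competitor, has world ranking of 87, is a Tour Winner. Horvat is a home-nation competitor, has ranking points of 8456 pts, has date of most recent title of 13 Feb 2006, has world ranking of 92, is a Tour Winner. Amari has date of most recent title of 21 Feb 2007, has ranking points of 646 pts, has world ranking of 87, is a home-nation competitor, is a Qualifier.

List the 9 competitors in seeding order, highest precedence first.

Okonkwo, Romero, Amari, Achebe, Horvat, Obi, Ruiz, Kowalski, Novak

By the first rule: Okonkwo, Romero, Amari, Achebe, Horvat, Obi and Ruiz (each a home-nation competitor); then Kowalski and Novak (both not a home-nation competitor).
Among Okonkwo, Romero, Amari, Achebe, Horvat, Obi and Ruiz, by date of most recent title (later first): Okonkwo, Romero and Amari (21 Feb 2007) before Achebe, Horvat, Obi and Ruiz (13 Feb 2006).
Okonkwo, Romero and Amari all have world ranking 87, so the next rule applies.
Among Okonkwo, Romero and Amari, by status category: Okonkwo and Romero (Tour Winner) before Amari (Qualifier).
Among Okonkwo and Romero, alphabetically by surname: Okonkwo before Romero.
Among Achebe, Horvat, Obi and Ruiz, by world ranking (higher first): Achebe and Horvat (92) before Obi and Ruiz (54).
Achebe and Horvat are each Tour Winner, so the next rule applies.
Among Achebe and Horvat, alphabetically by surname: Achebe before Horvat.
Obi and Ruiz are each Defending Champion, so the next rule applies.
Among Obi and Ruiz, alphabetically by surname: Obi before Ruiz.
Kowalski and Novak both have date of most recent title 10 Jan 2007, so the next rule applies.
Kowalski and Novak both have world ranking 49, so the next rule applies.
Kowalski and Novak are each Defending Champion, so the next rule applies.
Among Kowalski and Novak, alphabetically by surname: Kowalski before Novak.
Full order: Okonkwo, Romero, Amari, Achebe, Horvat, Obi, Ruiz, Kowalski, Novak.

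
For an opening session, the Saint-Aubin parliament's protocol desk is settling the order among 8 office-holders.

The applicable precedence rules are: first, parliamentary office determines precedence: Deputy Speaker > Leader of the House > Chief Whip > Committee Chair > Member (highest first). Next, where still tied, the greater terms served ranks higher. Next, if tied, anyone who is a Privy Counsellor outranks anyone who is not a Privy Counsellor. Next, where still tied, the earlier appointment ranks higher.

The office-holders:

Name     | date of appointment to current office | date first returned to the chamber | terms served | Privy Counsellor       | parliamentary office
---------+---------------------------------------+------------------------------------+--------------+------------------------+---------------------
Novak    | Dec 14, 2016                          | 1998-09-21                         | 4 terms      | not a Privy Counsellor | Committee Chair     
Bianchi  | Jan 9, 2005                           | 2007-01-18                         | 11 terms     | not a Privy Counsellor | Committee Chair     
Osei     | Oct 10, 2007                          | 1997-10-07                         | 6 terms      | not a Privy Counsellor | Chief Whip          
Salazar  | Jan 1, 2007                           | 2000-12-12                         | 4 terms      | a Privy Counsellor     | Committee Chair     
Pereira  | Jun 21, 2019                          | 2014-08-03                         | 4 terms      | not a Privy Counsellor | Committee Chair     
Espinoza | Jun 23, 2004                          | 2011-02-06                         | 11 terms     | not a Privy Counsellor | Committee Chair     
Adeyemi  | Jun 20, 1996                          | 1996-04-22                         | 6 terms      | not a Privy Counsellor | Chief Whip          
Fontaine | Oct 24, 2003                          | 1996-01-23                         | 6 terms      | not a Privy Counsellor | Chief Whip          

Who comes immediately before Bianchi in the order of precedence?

Espinoza

By parliamentary office: Adeyemi, Fontaine and Osei (Chief Whip); then Espinoza, Bianchi, Salazar, Novak and Pereira (Committee Chair).
Adeyemi, Fontaine and Osei all have terms served 6 terms, so the next rule applies.
Adeyemi, Fontaine and Osei are each not a Privy Counsellor, so the next rule applies.
Among Adeyemi, Fontaine and Osei, by date of appointment to current office (earlier first): Adeyemi (Jun 20, 1996) before Fontaine (Oct 24, 2003) before Osei (Oct 10, 2007).
Among Espinoza, Bianchi, Salazar, Novak and Pereira, by terms served (higher first): Espinoza and Bianchi (11 terms) before Salazar, Novak and Pereira (4 terms).
Espinoza and Bianchi are each not a Privy Counsellor, so the next rule applies.
Among Espinoza and Bianchi, by date of appointment to current office (earlier first): Espinoza (Jun 23, 2004) before Bianchi (Jan 9, 2005).
Among Salazar, Novak and Pereira, a Privy Counsellor before not a Privy Counsellor: Salazar (a Privy Counsellor) before Novak and Pereira (not a Privy Counsellor).
Among Novak and Pereira, by date of appointment to current office (earlier first): Novak (Dec 14, 2016) before Pereira (Jun 21, 2019).
Order: Adeyemi, Fontaine, Osei, Espinoza, Bianchi, Salazar, Novak, Pereira.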